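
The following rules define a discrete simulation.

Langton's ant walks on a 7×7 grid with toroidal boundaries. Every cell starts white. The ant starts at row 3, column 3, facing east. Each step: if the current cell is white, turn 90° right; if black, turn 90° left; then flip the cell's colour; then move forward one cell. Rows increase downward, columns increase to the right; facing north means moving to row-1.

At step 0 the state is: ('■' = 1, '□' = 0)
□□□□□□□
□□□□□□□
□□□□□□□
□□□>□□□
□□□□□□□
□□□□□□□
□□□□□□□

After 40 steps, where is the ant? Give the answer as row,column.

3,1

gen 0: □□□□□□□
□□□□□□□
□□□□□□□
□□□>□□□
□□□□□□□
□□□□□□□
□□□□□□□
gen 1: □□□□□□□
□□□□□□□
□□□□□□□
□□□■□□□
□□□v□□□
□□□□□□□
□□□□□□□
gen 2: □□□□□□□
□□□□□□□
□□□□□□□
□□□■□□□
□□<■□□□
□□□□□□□
□□□□□□□
gen 3: □□□□□□□
□□□□□□□
□□□□□□□
□□^■□□□
□□■■□□□
□□□□□□□
□□□□□□□
gen 4: □□□□□□□
□□□□□□□
□□□□□□□
□□■>□□□
□□■■□□□
□□□□□□□
□□□□□□□
gen 5: □□□□□□□
□□□□□□□
□□□^□□□
□□■□□□□
□□■■□□□
□□□□□□□
□□□□□□□
gen 6: □□□□□□□
□□□□□□□
□□□■>□□
□□■□□□□
□□■■□□□
□□□□□□□
□□□□□□□
gen 7: □□□□□□□
□□□□□□□
□□□■■□□
□□■□v□□
□□■■□□□
□□□□□□□
□□□□□□□
gen 8: □□□□□□□
□□□□□□□
□□□■■□□
□□■<■□□
□□■■□□□
□□□□□□□
□□□□□□□
gen 9: □□□□□□□
□□□□□□□
□□□^■□□
□□■■■□□
□□■■□□□
□□□□□□□
□□□□□□□
gen 10: □□□□□□□
□□□□□□□
□□<□■□□
□□■■■□□
□□■■□□□
□□□□□□□
□□□□□□□
gen 11: □□□□□□□
□□^□□□□
□□■□■□□
□□■■■□□
□□■■□□□
□□□□□□□
□□□□□□□
gen 12: □□□□□□□
□□■>□□□
□□■□■□□
□□■■■□□
□□■■□□□
□□□□□□□
□□□□□□□
gen 13: □□□□□□□
□□■■□□□
□□■v■□□
□□■■■□□
□□■■□□□
□□□□□□□
□□□□□□□
gen 14: □□□□□□□
□□■■□□□
□□<■■□□
□□■■■□□
□□■■□□□
□□□□□□□
□□□□□□□
gen 15: □□□□□□□
□□■■□□□
□□□■■□□
□□v■■□□
□□■■□□□
□□□□□□□
□□□□□□□
gen 16: □□□□□□□
□□■■□□□
□□□■■□□
□□□>■□□
□□■■□□□
□□□□□□□
□□□□□□□
gen 17: □□□□□□□
□□■■□□□
□□□^■□□
□□□□■□□
□□■■□□□
□□□□□□□
□□□□□□□
gen 18: □□□□□□□
□□■■□□□
□□<□■□□
□□□□■□□
□□■■□□□
□□□□□□□
□□□□□□□
gen 19: □□□□□□□
□□^■□□□
□□■□■□□
□□□□■□□
□□■■□□□
□□□□□□□
□□□□□□□
gen 20: □□□□□□□
□<□■□□□
□□■□■□□
□□□□■□□
□□■■□□□
□□□□□□□
□□□□□□□
gen 21: □^□□□□□
□■□■□□□
□□■□■□□
□□□□■□□
□□■■□□□
□□□□□□□
□□□□□□□
gen 22: □■>□□□□
□■□■□□□
□□■□■□□
□□□□■□□
□□■■□□□
□□□□□□□
□□□□□□□
gen 23: □■■□□□□
□■v■□□□
□□■□■□□
□□□□■□□
□□■■□□□
□□□□□□□
□□□□□□□
gen 24: □■■□□□□
□<■■□□□
□□■□■□□
□□□□■□□
□□■■□□□
□□□□□□□
□□□□□□□
gen 25: □■■□□□□
□□■■□□□
□v■□■□□
□□□□■□□
□□■■□□□
□□□□□□□
□□□□□□□
gen 26: □■■□□□□
□□■■□□□
<■■□■□□
□□□□■□□
□□■■□□□
□□□□□□□
□□□□□□□
gen 27: □■■□□□□
^□■■□□□
■■■□■□□
□□□□■□□
□□■■□□□
□□□□□□□
□□□□□□□
gen 28: □■■□□□□
■>■■□□□
■■■□■□□
□□□□■□□
□□■■□□□
□□□□□□□
□□□□□□□
gen 29: □■■□□□□
■■■■□□□
■v■□■□□
□□□□■□□
□□■■□□□
□□□□□□□
□□□□□□□
gen 30: □■■□□□□
■■■■□□□
■□>□■□□
□□□□■□□
□□■■□□□
□□□□□□□
□□□□□□□
gen 31: □■■□□□□
■■^■□□□
■□□□■□□
□□□□■□□
□□■■□□□
□□□□□□□
□□□□□□□
gen 32: □■■□□□□
■<□■□□□
■□□□■□□
□□□□■□□
□□■■□□□
□□□□□□□
□□□□□□□
gen 33: □■■□□□□
■□□■□□□
■v□□■□□
□□□□■□□
□□■■□□□
□□□□□□□
□□□□□□□
gen 34: □■■□□□□
■□□■□□□
<■□□■□□
□□□□■□□
□□■■□□□
□□□□□□□
□□□□□□□
gen 35: □■■□□□□
■□□■□□□
□■□□■□□
v□□□■□□
□□■■□□□
□□□□□□□
□□□□□□□
gen 36: □■■□□□□
■□□■□□□
□■□□■□□
■□□□■□<
□□■■□□□
□□□□□□□
□□□□□□□
gen 37: □■■□□□□
■□□■□□□
□■□□■□^
■□□□■□■
□□■■□□□
□□□□□□□
□□□□□□□
gen 38: □■■□□□□
■□□■□□□
>■□□■□■
■□□□■□■
□□■■□□□
□□□□□□□
□□□□□□□
gen 39: □■■□□□□
■□□■□□□
■■□□■□■
v□□□■□■
□□■■□□□
□□□□□□□
□□□□□□□
gen 40: □■■□□□□
■□□■□□□
■■□□■□■
□>□□■□■
□□■■□□□
□□□□□□□
□□□□□□□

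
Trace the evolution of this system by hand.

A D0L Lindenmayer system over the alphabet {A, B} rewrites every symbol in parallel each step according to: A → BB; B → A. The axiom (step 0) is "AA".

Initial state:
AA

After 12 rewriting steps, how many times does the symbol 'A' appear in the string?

128

[0] AA
[1] BBBB
[2] AAAA
[3] BBBBBBBB
[4] AAAAAAAA
[5] BBBBBBBBBBBBBBBB
[6] AAAAAAAAAAAAAAAA
[7] BBBBBBBBBBBBBBBBBBBBBBBBBBBBBBBB
[8] AAAAAAAAAAAAAAAAAAAAAAAAAAAAAAAA
[9] BBBBBBBBBBBBBBBBBBBBBBBBBBBBBBBBBBBBBBBBBBBBBBBBBBBBBBBBBBBBBBBB
[10] AAAAAAAAAAAAAAAAAAAAAAAAAAAAAAAAAAAAAAAAAAAAAAAAAAAAAAAAAAAAAAAA
[11] BBBBBBBBBBBBBBBBBBBBBBBBBBBBBBBBBBBBBBBBBBBBBBBBBBBBBBBBBB…BBBBBBBBBBBBBBBBBBBBBBBBBBBBBBBBBBBBBBBBBBBBBBBBBBBBBBBBBB  (len 128)
[12] AAAAAAAAAAAAAAAAAAAAAAAAAAAAAAAAAAAAAAAAAAAAAAAAAAAAAAAAAA…AAAAAAAAAAAAAAAAAAAAAAAAAAAAAAAAAAAAAAAAAAAAAAAAAAAAAAAAAA  (len 128)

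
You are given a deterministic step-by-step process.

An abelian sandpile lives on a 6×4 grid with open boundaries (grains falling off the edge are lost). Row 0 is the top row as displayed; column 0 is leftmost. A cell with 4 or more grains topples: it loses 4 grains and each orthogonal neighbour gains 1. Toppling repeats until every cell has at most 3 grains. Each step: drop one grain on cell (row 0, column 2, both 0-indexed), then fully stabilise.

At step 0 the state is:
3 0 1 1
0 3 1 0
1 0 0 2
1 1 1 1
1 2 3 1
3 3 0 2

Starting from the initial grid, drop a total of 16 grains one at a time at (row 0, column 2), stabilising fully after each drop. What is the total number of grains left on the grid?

37

gen 0: 3 0 1 1
0 3 1 0
1 0 0 2
1 1 1 1
1 2 3 1
3 3 0 2
gen 1: 3 0 2 1
0 3 1 0
1 0 0 2
1 1 1 1
1 2 3 1
3 3 0 2
gen 2: 3 0 3 1
0 3 1 0
1 0 0 2
1 1 1 1
1 2 3 1
3 3 0 2
gen 3: 3 1 0 2
0 3 2 0
1 0 0 2
1 1 1 1
1 2 3 1
3 3 0 2
gen 4: 3 1 1 2
0 3 2 0
1 0 0 2
1 1 1 1
1 2 3 1
3 3 0 2
gen 5: 3 1 2 2
0 3 2 0
1 0 0 2
1 1 1 1
1 2 3 1
3 3 0 2
gen 6: 3 1 3 2
0 3 2 0
1 0 0 2
1 1 1 1
1 2 3 1
3 3 0 2
gen 7: 3 2 0 3
0 3 3 0
1 0 0 2
1 1 1 1
1 2 3 1
3 3 0 2
gen 8: 3 2 1 3
0 3 3 0
1 0 0 2
1 1 1 1
1 2 3 1
3 3 0 2
gen 9: 3 2 2 3
0 3 3 0
1 0 0 2
1 1 1 1
1 2 3 1
3 3 0 2
gen 10: 3 2 3 3
0 3 3 0
1 0 0 2
1 1 1 1
1 2 3 1
3 3 0 2
gen 11: 0 1 3 0
2 1 1 2
1 1 1 2
1 1 1 1
1 2 3 1
3 3 0 2
gen 12: 0 2 0 1
2 1 2 2
1 1 1 2
1 1 1 1
1 2 3 1
3 3 0 2
gen 13: 0 2 1 1
2 1 2 2
1 1 1 2
1 1 1 1
1 2 3 1
3 3 0 2
gen 14: 0 2 2 1
2 1 2 2
1 1 1 2
1 1 1 1
1 2 3 1
3 3 0 2
gen 15: 0 2 3 1
2 1 2 2
1 1 1 2
1 1 1 1
1 2 3 1
3 3 0 2
gen 16: 0 3 0 2
2 1 3 2
1 1 1 2
1 1 1 1
1 2 3 1
3 3 0 2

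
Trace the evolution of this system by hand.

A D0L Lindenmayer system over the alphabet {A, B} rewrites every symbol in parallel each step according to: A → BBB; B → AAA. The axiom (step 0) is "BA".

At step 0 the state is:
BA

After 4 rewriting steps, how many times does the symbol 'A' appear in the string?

81

t=0: BA
t=1: AAABBB
t=2: BBBBBBBBBAAAAAAAAA
t=3: AAAAAAAAAAAAAAAAAAAAAAAAAAABBBBBBBBBBBBBBBBBBBBBBBBBBB
t=4: BBBBBBBBBBBBBBBBBBBBBBBBBBBBBBBBBBBBBBBBBBBBBBBBBBBBBBBBBB…AAAAAAAAAAAAAAAAAAAAAAAAAAAAAAAAAAAAAAAAAAAAAAAAAAAAAAAAAA  (len 162)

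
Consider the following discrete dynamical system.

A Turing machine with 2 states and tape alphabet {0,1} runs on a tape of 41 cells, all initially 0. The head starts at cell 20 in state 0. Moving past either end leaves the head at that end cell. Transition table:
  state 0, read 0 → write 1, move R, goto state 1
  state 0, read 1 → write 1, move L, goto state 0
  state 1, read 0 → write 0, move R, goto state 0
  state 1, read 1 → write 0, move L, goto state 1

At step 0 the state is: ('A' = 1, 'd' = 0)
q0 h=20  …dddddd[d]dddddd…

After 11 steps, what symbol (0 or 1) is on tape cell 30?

1

0) q0 h=20  …dddddd[d]dddddd…
1) q1 h=21  …dddddA[d]dddddd…
2) q0 h=22  …ddddAd[d]dddddd…
3) q1 h=23  …dddAdA[d]dddddd…
4) q0 h=24  …ddAdAd[d]dddddd…
5) q1 h=25  …dAdAdA[d]dddddd…
6) q0 h=26  …AdAdAd[d]dddddd…
7) q1 h=27  …dAdAdA[d]dddddd…
8) q0 h=28  …AdAdAd[d]dddddd…
9) q1 h=29  …dAdAdA[d]dddddd…
10) q0 h=30  …AdAdAd[d]dddddd…
11) q1 h=31  …dAdAdA[d]dddddd…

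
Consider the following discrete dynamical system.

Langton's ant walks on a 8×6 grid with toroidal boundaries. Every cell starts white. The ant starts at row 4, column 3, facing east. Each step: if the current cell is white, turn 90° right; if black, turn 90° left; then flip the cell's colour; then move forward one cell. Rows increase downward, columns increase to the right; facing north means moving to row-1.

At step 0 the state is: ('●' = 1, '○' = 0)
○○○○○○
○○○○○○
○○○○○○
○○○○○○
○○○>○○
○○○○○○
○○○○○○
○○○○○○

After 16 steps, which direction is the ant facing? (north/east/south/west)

east

0) ○○○○○○
○○○○○○
○○○○○○
○○○○○○
○○○>○○
○○○○○○
○○○○○○
○○○○○○
1) ○○○○○○
○○○○○○
○○○○○○
○○○○○○
○○○●○○
○○○v○○
○○○○○○
○○○○○○
2) ○○○○○○
○○○○○○
○○○○○○
○○○○○○
○○○●○○
○○<●○○
○○○○○○
○○○○○○
3) ○○○○○○
○○○○○○
○○○○○○
○○○○○○
○○^●○○
○○●●○○
○○○○○○
○○○○○○
4) ○○○○○○
○○○○○○
○○○○○○
○○○○○○
○○●>○○
○○●●○○
○○○○○○
○○○○○○
5) ○○○○○○
○○○○○○
○○○○○○
○○○^○○
○○●○○○
○○●●○○
○○○○○○
○○○○○○
6) ○○○○○○
○○○○○○
○○○○○○
○○○●>○
○○●○○○
○○●●○○
○○○○○○
○○○○○○
7) ○○○○○○
○○○○○○
○○○○○○
○○○●●○
○○●○v○
○○●●○○
○○○○○○
○○○○○○
8) ○○○○○○
○○○○○○
○○○○○○
○○○●●○
○○●<●○
○○●●○○
○○○○○○
○○○○○○
9) ○○○○○○
○○○○○○
○○○○○○
○○○^●○
○○●●●○
○○●●○○
○○○○○○
○○○○○○
10) ○○○○○○
○○○○○○
○○○○○○
○○<○●○
○○●●●○
○○●●○○
○○○○○○
○○○○○○
11) ○○○○○○
○○○○○○
○○^○○○
○○●○●○
○○●●●○
○○●●○○
○○○○○○
○○○○○○
12) ○○○○○○
○○○○○○
○○●>○○
○○●○●○
○○●●●○
○○●●○○
○○○○○○
○○○○○○
13) ○○○○○○
○○○○○○
○○●●○○
○○●v●○
○○●●●○
○○●●○○
○○○○○○
○○○○○○
14) ○○○○○○
○○○○○○
○○●●○○
○○<●●○
○○●●●○
○○●●○○
○○○○○○
○○○○○○
15) ○○○○○○
○○○○○○
○○●●○○
○○○●●○
○○v●●○
○○●●○○
○○○○○○
○○○○○○
16) ○○○○○○
○○○○○○
○○●●○○
○○○●●○
○○○>●○
○○●●○○
○○○○○○
○○○○○○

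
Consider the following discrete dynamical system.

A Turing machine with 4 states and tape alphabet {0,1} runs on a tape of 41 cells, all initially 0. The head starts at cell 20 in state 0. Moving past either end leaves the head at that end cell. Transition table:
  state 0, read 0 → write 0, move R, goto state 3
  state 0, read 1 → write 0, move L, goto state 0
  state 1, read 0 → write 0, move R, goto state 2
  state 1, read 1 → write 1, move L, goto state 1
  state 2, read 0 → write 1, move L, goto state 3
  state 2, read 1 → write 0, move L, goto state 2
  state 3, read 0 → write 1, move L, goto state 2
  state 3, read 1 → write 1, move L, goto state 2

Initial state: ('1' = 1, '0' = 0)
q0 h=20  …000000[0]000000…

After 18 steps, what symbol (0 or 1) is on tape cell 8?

1

step 0: q0 h=20  …000000[0]000000…
step 1: q3 h=21  …000000[0]000000…
step 2: q2 h=20  …000000[0]100000…
step 3: q3 h=19  …000000[0]110000…
step 4: q2 h=18  …000000[0]111000…
step 5: q3 h=17  …000000[0]111100…
step 6: q2 h=16  …000000[0]111110…
step 7: q3 h=15  …000000[0]111111…
step 8: q2 h=14  …000000[0]111111…
step 9: q3 h=13  …000000[0]111111…
step 10: q2 h=12  …000000[0]111111…
step 11: q3 h=11  …000000[0]111111…
step 12: q2 h=10  …000000[0]111111…
step 13: q3 h= 9  …000000[0]111111…
step 14: q2 h= 8  …000000[0]111111…
step 15: q3 h= 7  …000000[0]111111…
step 16: q2 h= 6  |000000[0]111111…
step 17: q3 h= 5  |00000[0]111111…
step 18: q2 h= 4  |0000[0]111111…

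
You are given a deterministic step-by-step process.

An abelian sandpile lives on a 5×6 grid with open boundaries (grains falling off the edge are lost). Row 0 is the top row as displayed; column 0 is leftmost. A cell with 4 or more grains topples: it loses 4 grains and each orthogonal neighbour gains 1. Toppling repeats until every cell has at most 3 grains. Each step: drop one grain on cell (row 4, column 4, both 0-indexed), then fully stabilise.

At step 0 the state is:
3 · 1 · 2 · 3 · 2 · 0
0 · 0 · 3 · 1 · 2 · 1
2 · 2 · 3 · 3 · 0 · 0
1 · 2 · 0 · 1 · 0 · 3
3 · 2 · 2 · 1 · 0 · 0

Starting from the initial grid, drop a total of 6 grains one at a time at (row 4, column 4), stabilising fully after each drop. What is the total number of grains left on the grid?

t=0: 3 · 1 · 2 · 3 · 2 · 0
0 · 0 · 3 · 1 · 2 · 1
2 · 2 · 3 · 3 · 0 · 0
1 · 2 · 0 · 1 · 0 · 3
3 · 2 · 2 · 1 · 0 · 0
t=1: 3 · 1 · 2 · 3 · 2 · 0
0 · 0 · 3 · 1 · 2 · 1
2 · 2 · 3 · 3 · 0 · 0
1 · 2 · 0 · 1 · 0 · 3
3 · 2 · 2 · 1 · 1 · 0
t=2: 3 · 1 · 2 · 3 · 2 · 0
0 · 0 · 3 · 1 · 2 · 1
2 · 2 · 3 · 3 · 0 · 0
1 · 2 · 0 · 1 · 0 · 3
3 · 2 · 2 · 1 · 2 · 0
t=3: 3 · 1 · 2 · 3 · 2 · 0
0 · 0 · 3 · 1 · 2 · 1
2 · 2 · 3 · 3 · 0 · 0
1 · 2 · 0 · 1 · 0 · 3
3 · 2 · 2 · 1 · 3 · 0
t=4: 3 · 1 · 2 · 3 · 2 · 0
0 · 0 · 3 · 1 · 2 · 1
2 · 2 · 3 · 3 · 0 · 0
1 · 2 · 0 · 1 · 1 · 3
3 · 2 · 2 · 2 · 0 · 1
t=5: 3 · 1 · 2 · 3 · 2 · 0
0 · 0 · 3 · 1 · 2 · 1
2 · 2 · 3 · 3 · 0 · 0
1 · 2 · 0 · 1 · 1 · 3
3 · 2 · 2 · 2 · 1 · 1
t=6: 3 · 1 · 2 · 3 · 2 · 0
0 · 0 · 3 · 1 · 2 · 1
2 · 2 · 3 · 3 · 0 · 0
1 · 2 · 0 · 1 · 1 · 3
3 · 2 · 2 · 2 · 2 · 1

48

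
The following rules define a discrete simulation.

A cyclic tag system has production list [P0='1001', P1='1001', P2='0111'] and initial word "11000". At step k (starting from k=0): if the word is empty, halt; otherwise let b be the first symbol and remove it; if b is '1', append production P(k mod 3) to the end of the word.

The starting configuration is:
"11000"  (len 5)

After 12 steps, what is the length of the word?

gen 0: "11000"  (len 5)
gen 1: "10001001"  (len 8)
gen 2: "00010011001"  (len 11)
gen 3: "0010011001"  (len 10)
gen 4: "010011001"  (len 9)
gen 5: "10011001"  (len 8)
gen 6: "00110010111"  (len 11)
gen 7: "0110010111"  (len 10)
gen 8: "110010111"  (len 9)
gen 9: "100101110111"  (len 12)
gen 10: "001011101111001"  (len 15)
gen 11: "01011101111001"  (len 14)
gen 12: "1011101111001"  (len 13)

13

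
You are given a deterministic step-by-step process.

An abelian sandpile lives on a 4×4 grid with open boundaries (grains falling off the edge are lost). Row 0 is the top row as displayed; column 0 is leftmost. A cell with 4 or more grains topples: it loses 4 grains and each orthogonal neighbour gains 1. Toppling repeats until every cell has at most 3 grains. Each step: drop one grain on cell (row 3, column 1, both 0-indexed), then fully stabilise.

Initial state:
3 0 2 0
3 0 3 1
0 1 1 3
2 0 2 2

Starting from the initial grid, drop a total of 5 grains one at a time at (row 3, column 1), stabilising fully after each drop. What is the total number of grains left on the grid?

t=0: 3 0 2 0
3 0 3 1
0 1 1 3
2 0 2 2
t=1: 3 0 2 0
3 0 3 1
0 1 1 3
2 1 2 2
t=2: 3 0 2 0
3 0 3 1
0 1 1 3
2 2 2 2
t=3: 3 0 2 0
3 0 3 1
0 1 1 3
2 3 2 2
t=4: 3 0 2 0
3 0 3 1
0 2 1 3
3 0 3 2
t=5: 3 0 2 0
3 0 3 1
0 2 1 3
3 1 3 2

27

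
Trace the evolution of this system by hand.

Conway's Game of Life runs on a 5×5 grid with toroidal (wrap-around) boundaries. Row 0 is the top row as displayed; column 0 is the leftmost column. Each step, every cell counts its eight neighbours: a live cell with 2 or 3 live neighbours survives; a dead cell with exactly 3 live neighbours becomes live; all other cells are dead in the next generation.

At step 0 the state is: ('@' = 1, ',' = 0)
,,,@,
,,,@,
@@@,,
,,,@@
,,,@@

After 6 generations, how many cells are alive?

10

k=0  ,,,@,
,,,@,
@@@,,
,,,@@
,,,@@
k=1  ,,@@,
,@,@@
@@@,,
,@,,,
,,@,,
k=2  ,@,,@
,,,,@
,,,@@
@,,,,
,@@@,
k=3  ,@,,@
,,,,@
@,,@@
@@,,,
,@@@@
k=4  ,@,,@
,,,,,
,@,@,
,,,,,
,,,@@
k=5  @,,@@
@,@,,
,,,,,
,,@@@
@,,@@
k=6  ,,@,,
@@,@,
,@@,@
@,@,,
,@,,,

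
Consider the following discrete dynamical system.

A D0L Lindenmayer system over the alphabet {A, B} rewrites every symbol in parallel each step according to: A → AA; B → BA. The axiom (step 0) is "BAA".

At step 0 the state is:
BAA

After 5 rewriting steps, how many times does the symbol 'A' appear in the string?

95

t=0: BAA
t=1: BAAAAA
t=2: BAAAAAAAAAAA
t=3: BAAAAAAAAAAAAAAAAAAAAAAA
t=4: BAAAAAAAAAAAAAAAAAAAAAAAAAAAAAAAAAAAAAAAAAAAAAAA
t=5: BAAAAAAAAAAAAAAAAAAAAAAAAAAAAAAAAAAAAAAAAAAAAAAAAAAAAAAAAAAAAAAAAAAAAAAAAAAAAAAAAAAAAAAAAAAAAAAA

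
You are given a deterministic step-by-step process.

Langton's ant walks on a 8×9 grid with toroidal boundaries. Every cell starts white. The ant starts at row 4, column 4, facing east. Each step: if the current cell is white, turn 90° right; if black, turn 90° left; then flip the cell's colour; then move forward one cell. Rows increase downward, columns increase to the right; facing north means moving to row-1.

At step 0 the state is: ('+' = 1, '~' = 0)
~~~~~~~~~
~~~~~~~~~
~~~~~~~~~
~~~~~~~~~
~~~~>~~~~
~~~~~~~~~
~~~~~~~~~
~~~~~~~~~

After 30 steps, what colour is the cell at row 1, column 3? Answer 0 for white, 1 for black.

1

0) ~~~~~~~~~
~~~~~~~~~
~~~~~~~~~
~~~~~~~~~
~~~~>~~~~
~~~~~~~~~
~~~~~~~~~
~~~~~~~~~
1) ~~~~~~~~~
~~~~~~~~~
~~~~~~~~~
~~~~~~~~~
~~~~+~~~~
~~~~v~~~~
~~~~~~~~~
~~~~~~~~~
2) ~~~~~~~~~
~~~~~~~~~
~~~~~~~~~
~~~~~~~~~
~~~~+~~~~
~~~<+~~~~
~~~~~~~~~
~~~~~~~~~
3) ~~~~~~~~~
~~~~~~~~~
~~~~~~~~~
~~~~~~~~~
~~~^+~~~~
~~~++~~~~
~~~~~~~~~
~~~~~~~~~
4) ~~~~~~~~~
~~~~~~~~~
~~~~~~~~~
~~~~~~~~~
~~~+>~~~~
~~~++~~~~
~~~~~~~~~
~~~~~~~~~
5) ~~~~~~~~~
~~~~~~~~~
~~~~~~~~~
~~~~^~~~~
~~~+~~~~~
~~~++~~~~
~~~~~~~~~
~~~~~~~~~
6) ~~~~~~~~~
~~~~~~~~~
~~~~~~~~~
~~~~+>~~~
~~~+~~~~~
~~~++~~~~
~~~~~~~~~
~~~~~~~~~
7) ~~~~~~~~~
~~~~~~~~~
~~~~~~~~~
~~~~++~~~
~~~+~v~~~
~~~++~~~~
~~~~~~~~~
~~~~~~~~~
8) ~~~~~~~~~
~~~~~~~~~
~~~~~~~~~
~~~~++~~~
~~~+<+~~~
~~~++~~~~
~~~~~~~~~
~~~~~~~~~
9) ~~~~~~~~~
~~~~~~~~~
~~~~~~~~~
~~~~^+~~~
~~~+++~~~
~~~++~~~~
~~~~~~~~~
~~~~~~~~~
10) ~~~~~~~~~
~~~~~~~~~
~~~~~~~~~
~~~<~+~~~
~~~+++~~~
~~~++~~~~
~~~~~~~~~
~~~~~~~~~
11) ~~~~~~~~~
~~~~~~~~~
~~~^~~~~~
~~~+~+~~~
~~~+++~~~
~~~++~~~~
~~~~~~~~~
~~~~~~~~~
12) ~~~~~~~~~
~~~~~~~~~
~~~+>~~~~
~~~+~+~~~
~~~+++~~~
~~~++~~~~
~~~~~~~~~
~~~~~~~~~
13) ~~~~~~~~~
~~~~~~~~~
~~~++~~~~
~~~+v+~~~
~~~+++~~~
~~~++~~~~
~~~~~~~~~
~~~~~~~~~
14) ~~~~~~~~~
~~~~~~~~~
~~~++~~~~
~~~<++~~~
~~~+++~~~
~~~++~~~~
~~~~~~~~~
~~~~~~~~~
15) ~~~~~~~~~
~~~~~~~~~
~~~++~~~~
~~~~++~~~
~~~v++~~~
~~~++~~~~
~~~~~~~~~
~~~~~~~~~
16) ~~~~~~~~~
~~~~~~~~~
~~~++~~~~
~~~~++~~~
~~~~>+~~~
~~~++~~~~
~~~~~~~~~
~~~~~~~~~
17) ~~~~~~~~~
~~~~~~~~~
~~~++~~~~
~~~~^+~~~
~~~~~+~~~
~~~++~~~~
~~~~~~~~~
~~~~~~~~~
18) ~~~~~~~~~
~~~~~~~~~
~~~++~~~~
~~~<~+~~~
~~~~~+~~~
~~~++~~~~
~~~~~~~~~
~~~~~~~~~
19) ~~~~~~~~~
~~~~~~~~~
~~~^+~~~~
~~~+~+~~~
~~~~~+~~~
~~~++~~~~
~~~~~~~~~
~~~~~~~~~
20) ~~~~~~~~~
~~~~~~~~~
~~<~+~~~~
~~~+~+~~~
~~~~~+~~~
~~~++~~~~
~~~~~~~~~
~~~~~~~~~
21) ~~~~~~~~~
~~^~~~~~~
~~+~+~~~~
~~~+~+~~~
~~~~~+~~~
~~~++~~~~
~~~~~~~~~
~~~~~~~~~
22) ~~~~~~~~~
~~+>~~~~~
~~+~+~~~~
~~~+~+~~~
~~~~~+~~~
~~~++~~~~
~~~~~~~~~
~~~~~~~~~
23) ~~~~~~~~~
~~++~~~~~
~~+v+~~~~
~~~+~+~~~
~~~~~+~~~
~~~++~~~~
~~~~~~~~~
~~~~~~~~~
24) ~~~~~~~~~
~~++~~~~~
~~<++~~~~
~~~+~+~~~
~~~~~+~~~
~~~++~~~~
~~~~~~~~~
~~~~~~~~~
25) ~~~~~~~~~
~~++~~~~~
~~~++~~~~
~~v+~+~~~
~~~~~+~~~
~~~++~~~~
~~~~~~~~~
~~~~~~~~~
26) ~~~~~~~~~
~~++~~~~~
~~~++~~~~
~<++~+~~~
~~~~~+~~~
~~~++~~~~
~~~~~~~~~
~~~~~~~~~
27) ~~~~~~~~~
~~++~~~~~
~^~++~~~~
~+++~+~~~
~~~~~+~~~
~~~++~~~~
~~~~~~~~~
~~~~~~~~~
28) ~~~~~~~~~
~~++~~~~~
~+>++~~~~
~+++~+~~~
~~~~~+~~~
~~~++~~~~
~~~~~~~~~
~~~~~~~~~
29) ~~~~~~~~~
~~++~~~~~
~++++~~~~
~+v+~+~~~
~~~~~+~~~
~~~++~~~~
~~~~~~~~~
~~~~~~~~~
30) ~~~~~~~~~
~~++~~~~~
~++++~~~~
~+~>~+~~~
~~~~~+~~~
~~~++~~~~
~~~~~~~~~
~~~~~~~~~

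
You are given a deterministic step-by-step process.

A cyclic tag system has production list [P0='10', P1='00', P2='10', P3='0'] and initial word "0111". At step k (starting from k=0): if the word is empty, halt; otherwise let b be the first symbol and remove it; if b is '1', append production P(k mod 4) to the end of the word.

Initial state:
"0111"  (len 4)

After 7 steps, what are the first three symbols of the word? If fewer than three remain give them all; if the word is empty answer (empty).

t=0: "0111"  (len 4)
t=1: "111"  (len 3)
t=2: "1100"  (len 4)
t=3: "10010"  (len 5)
t=4: "00100"  (len 5)
t=5: "0100"  (len 4)
t=6: "100"  (len 3)
t=7: "0010"  (len 4)

001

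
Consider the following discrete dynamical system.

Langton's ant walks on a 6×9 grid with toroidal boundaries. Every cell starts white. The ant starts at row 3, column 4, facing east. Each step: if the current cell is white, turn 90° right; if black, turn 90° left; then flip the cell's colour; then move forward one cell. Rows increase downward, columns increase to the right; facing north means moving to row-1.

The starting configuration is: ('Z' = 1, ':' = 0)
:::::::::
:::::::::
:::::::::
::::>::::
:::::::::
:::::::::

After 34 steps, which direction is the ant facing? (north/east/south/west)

[0] :::::::::
:::::::::
:::::::::
::::>::::
:::::::::
:::::::::
[1] :::::::::
:::::::::
:::::::::
::::Z::::
::::v::::
:::::::::
[2] :::::::::
:::::::::
:::::::::
::::Z::::
:::<Z::::
:::::::::
[3] :::::::::
:::::::::
:::::::::
:::^Z::::
:::ZZ::::
:::::::::
[4] :::::::::
:::::::::
:::::::::
:::Z>::::
:::ZZ::::
:::::::::
[5] :::::::::
:::::::::
::::^::::
:::Z:::::
:::ZZ::::
:::::::::
[6] :::::::::
:::::::::
::::Z>:::
:::Z:::::
:::ZZ::::
:::::::::
[7] :::::::::
:::::::::
::::ZZ:::
:::Z:v:::
:::ZZ::::
:::::::::
[8] :::::::::
:::::::::
::::ZZ:::
:::Z<Z:::
:::ZZ::::
:::::::::
[9] :::::::::
:::::::::
::::^Z:::
:::ZZZ:::
:::ZZ::::
:::::::::
[10] :::::::::
:::::::::
:::<:Z:::
:::ZZZ:::
:::ZZ::::
:::::::::
[11] :::::::::
:::^:::::
:::Z:Z:::
:::ZZZ:::
:::ZZ::::
:::::::::
[12] :::::::::
:::Z>::::
:::Z:Z:::
:::ZZZ:::
:::ZZ::::
:::::::::
[13] :::::::::
:::ZZ::::
:::ZvZ:::
:::ZZZ:::
:::ZZ::::
:::::::::
[14] :::::::::
:::ZZ::::
:::<ZZ:::
:::ZZZ:::
:::ZZ::::
:::::::::
[15] :::::::::
:::ZZ::::
::::ZZ:::
:::vZZ:::
:::ZZ::::
:::::::::
[16] :::::::::
:::ZZ::::
::::ZZ:::
::::>Z:::
:::ZZ::::
:::::::::
[17] :::::::::
:::ZZ::::
::::^Z:::
:::::Z:::
:::ZZ::::
:::::::::
[18] :::::::::
:::ZZ::::
:::<:Z:::
:::::Z:::
:::ZZ::::
:::::::::
[19] :::::::::
:::^Z::::
:::Z:Z:::
:::::Z:::
:::ZZ::::
:::::::::
[20] :::::::::
::<:Z::::
:::Z:Z:::
:::::Z:::
:::ZZ::::
:::::::::
[21] ::^::::::
::Z:Z::::
:::Z:Z:::
:::::Z:::
:::ZZ::::
:::::::::
[22] ::Z>:::::
::Z:Z::::
:::Z:Z:::
:::::Z:::
:::ZZ::::
:::::::::
[23] ::ZZ:::::
::ZvZ::::
:::Z:Z:::
:::::Z:::
:::ZZ::::
:::::::::
[24] ::ZZ:::::
::<ZZ::::
:::Z:Z:::
:::::Z:::
:::ZZ::::
:::::::::
[25] ::ZZ:::::
:::ZZ::::
::vZ:Z:::
:::::Z:::
:::ZZ::::
:::::::::
[26] ::ZZ:::::
:::ZZ::::
:<ZZ:Z:::
:::::Z:::
:::ZZ::::
:::::::::
[27] ::ZZ:::::
:^:ZZ::::
:ZZZ:Z:::
:::::Z:::
:::ZZ::::
:::::::::
[28] ::ZZ:::::
:Z>ZZ::::
:ZZZ:Z:::
:::::Z:::
:::ZZ::::
:::::::::
[29] ::ZZ:::::
:ZZZZ::::
:ZvZ:Z:::
:::::Z:::
:::ZZ::::
:::::::::
[30] ::ZZ:::::
:ZZZZ::::
:Z:>:Z:::
:::::Z:::
:::ZZ::::
:::::::::
[31] ::ZZ:::::
:ZZ^Z::::
:Z:::Z:::
:::::Z:::
:::ZZ::::
:::::::::
[32] ::ZZ:::::
:Z<:Z::::
:Z:::Z:::
:::::Z:::
:::ZZ::::
:::::::::
[33] ::ZZ:::::
:Z::Z::::
:Zv::Z:::
:::::Z:::
:::ZZ::::
:::::::::
[34] ::ZZ:::::
:Z::Z::::
:<Z::Z:::
:::::Z:::
:::ZZ::::
:::::::::

west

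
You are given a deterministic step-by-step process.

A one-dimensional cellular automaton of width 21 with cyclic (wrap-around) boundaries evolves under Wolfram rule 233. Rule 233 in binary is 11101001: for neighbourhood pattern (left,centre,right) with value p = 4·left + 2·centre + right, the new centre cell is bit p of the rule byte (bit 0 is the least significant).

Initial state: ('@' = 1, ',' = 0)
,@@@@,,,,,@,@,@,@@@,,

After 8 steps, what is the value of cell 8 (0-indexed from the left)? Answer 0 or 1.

1

[0] ,@@@@,,,,,@,@,@,@@@,,
[1] ,@@@@,@@@,,@,@,@@@@,@
[2] @@@@@@@@@,,,@,@@@@@@,
[3] @@@@@@@@@,@,,@@@@@@@@
[4] @@@@@@@@@@,,,@@@@@@@@
[5] @@@@@@@@@@,@,@@@@@@@@
[6] @@@@@@@@@@@,@@@@@@@@@
[7] @@@@@@@@@@@@@@@@@@@@@
[8] @@@@@@@@@@@@@@@@@@@@@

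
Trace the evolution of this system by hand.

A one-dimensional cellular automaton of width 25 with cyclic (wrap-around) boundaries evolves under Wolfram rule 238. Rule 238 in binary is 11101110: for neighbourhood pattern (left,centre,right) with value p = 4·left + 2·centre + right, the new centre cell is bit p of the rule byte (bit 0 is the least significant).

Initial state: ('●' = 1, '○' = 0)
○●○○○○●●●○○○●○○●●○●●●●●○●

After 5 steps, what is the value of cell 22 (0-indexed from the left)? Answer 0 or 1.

1

0) ○●○○○○●●●○○○●○○●●○●●●●●○●
1) ●●○○○●●●●○○●●○●●●●●●●●●●●
2) ●●○○●●●●●○●●●●●●●●●●●●●●●
3) ●●○●●●●●●●●●●●●●●●●●●●●●●
4) ●●●●●●●●●●●●●●●●●●●●●●●●●
5) ●●●●●●●●●●●●●●●●●●●●●●●●●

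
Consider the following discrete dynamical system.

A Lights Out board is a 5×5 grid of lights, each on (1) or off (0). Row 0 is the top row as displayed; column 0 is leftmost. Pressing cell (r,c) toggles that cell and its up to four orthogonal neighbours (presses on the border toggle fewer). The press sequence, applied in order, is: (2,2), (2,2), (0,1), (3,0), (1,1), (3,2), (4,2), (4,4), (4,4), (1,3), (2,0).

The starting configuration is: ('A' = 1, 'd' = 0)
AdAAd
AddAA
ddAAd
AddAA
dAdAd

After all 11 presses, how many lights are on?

4

gen 0: AdAAd
AddAA
ddAAd
AddAA
dAdAd
gen 1: AdAAd
AdAAA
dAddd
AdAAA
dAdAd
gen 2: AdAAd
AddAA
ddAAd
AddAA
dAdAd
gen 3: dAdAd
AAdAA
ddAAd
AddAA
dAdAd
gen 4: dAdAd
AAdAA
AdAAd
dAdAA
AAdAd
gen 5: dddAd
ddAAA
AAAAd
dAdAA
AAdAd
gen 6: dddAd
ddAAA
AAdAd
ddAdA
AAAAd
gen 7: dddAd
ddAAA
AAdAd
ddddA
Adddd
gen 8: dddAd
ddAAA
AAdAd
ddddd
AddAA
gen 9: dddAd
ddAAA
AAdAd
ddddA
Adddd
gen 10: ddddd
ddddd
AAddd
ddddA
Adddd
gen 11: ddddd
Adddd
ddddd
AdddA
Adddd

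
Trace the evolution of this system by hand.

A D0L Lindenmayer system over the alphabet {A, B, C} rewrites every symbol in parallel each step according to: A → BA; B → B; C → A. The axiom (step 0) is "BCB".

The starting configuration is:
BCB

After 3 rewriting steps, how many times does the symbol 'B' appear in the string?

gen 0: BCB
gen 1: BAB
gen 2: BBAB
gen 3: BBBAB

4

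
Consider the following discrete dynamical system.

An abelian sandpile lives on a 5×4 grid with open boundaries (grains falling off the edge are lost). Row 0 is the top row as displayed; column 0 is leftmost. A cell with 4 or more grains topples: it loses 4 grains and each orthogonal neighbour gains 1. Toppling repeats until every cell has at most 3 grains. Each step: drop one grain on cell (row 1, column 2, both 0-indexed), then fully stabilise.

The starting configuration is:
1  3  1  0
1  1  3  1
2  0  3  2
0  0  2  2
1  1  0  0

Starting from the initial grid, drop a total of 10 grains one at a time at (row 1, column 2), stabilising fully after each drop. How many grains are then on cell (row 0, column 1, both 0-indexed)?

k=0  1  3  1  0
1  1  3  1
2  0  3  2
0  0  2  2
1  1  0  0
k=1  1  3  2  0
1  2  1  2
2  1  0  3
0  0  3  2
1  1  0  0
k=2  1  3  2  0
1  2  2  2
2  1  0  3
0  0  3  2
1  1  0  0
k=3  1  3  2  0
1  2  3  2
2  1  0  3
0  0  3  2
1  1  0  0
k=4  1  3  3  0
1  3  0  3
2  1  1  3
0  0  3  2
1  1  0  0
k=5  1  3  3  0
1  3  1  3
2  1  1  3
0  0  3  2
1  1  0  0
k=6  1  3  3  0
1  3  2  3
2  1  1  3
0  0  3  2
1  1  0  0
k=7  1  3  3  0
1  3  3  3
2  1  1  3
0  0  3  2
1  1  0  0
k=8  2  1  1  2
2  1  3  1
2  2  3  0
0  0  3  3
1  1  0  0
k=9  2  1  2  2
2  2  1  2
2  3  1  2
0  1  1  0
1  1  1  1
k=10  2  1  2  2
2  2  2  2
2  3  1  2
0  1  1  0
1  1  1  1

1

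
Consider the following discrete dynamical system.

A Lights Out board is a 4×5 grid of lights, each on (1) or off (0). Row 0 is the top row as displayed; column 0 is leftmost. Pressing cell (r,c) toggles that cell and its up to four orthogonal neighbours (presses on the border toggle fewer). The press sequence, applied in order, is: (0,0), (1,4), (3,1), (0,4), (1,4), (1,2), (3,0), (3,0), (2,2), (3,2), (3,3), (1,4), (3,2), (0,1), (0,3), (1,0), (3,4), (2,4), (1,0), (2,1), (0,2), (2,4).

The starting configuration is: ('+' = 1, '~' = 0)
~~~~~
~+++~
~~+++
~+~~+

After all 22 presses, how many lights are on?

[0] ~~~~~
~+++~
~~+++
~+~~+
[1] ++~~~
++++~
~~+++
~+~~+
[2] ++~~+
+++~+
~~++~
~+~~+
[3] ++~~+
+++~+
~+++~
+~+~+
[4] ++~+~
+++~~
~+++~
+~+~+
[5] ++~++
+++++
~++++
+~+~+
[6] +++++
+~~~+
~+~++
+~+~+
[7] +++++
+~~~+
++~++
~++~+
[8] +++++
+~~~+
~+~++
+~+~+
[9] +++++
+~+~+
~~+~+
+~~~+
[10] +++++
+~+~+
~~~~+
+++++
[11] +++++
+~+~+
~~~++
++~~~
[12] ++++~
+~++~
~~~+~
++~~~
[13] ++++~
+~++~
~~++~
+~++~
[14] ~~~+~
++++~
~~++~
+~++~
[15] ~~+~+
+++~~
~~++~
+~++~
[16] +~+~+
~~+~~
+~++~
+~++~
[17] +~+~+
~~+~~
+~+++
+~+~+
[18] +~+~+
~~+~+
+~+~~
+~+~~
[19] ~~+~+
+++~+
~~+~~
+~+~~
[20] ~~+~+
+~+~+
++~~~
+++~~
[21] ~+~++
+~~~+
++~~~
+++~~
[22] ~+~++
+~~~~
++~++
+++~+

12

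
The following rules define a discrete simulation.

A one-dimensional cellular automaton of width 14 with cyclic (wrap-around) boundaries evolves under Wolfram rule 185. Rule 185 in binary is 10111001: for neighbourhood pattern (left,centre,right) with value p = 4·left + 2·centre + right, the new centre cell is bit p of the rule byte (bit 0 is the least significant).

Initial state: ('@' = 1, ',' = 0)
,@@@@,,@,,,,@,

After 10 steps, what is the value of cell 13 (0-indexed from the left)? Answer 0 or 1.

t=0: ,@@@@,,@,,,,@,
t=1: ,@@@,@,,@@@,,@
t=2: @@@,@,@,@@,@,,
t=3: @@,@,@,@@,@,@,
t=4: @,@,@,@@,@,@,@
t=5: ,@,@,@@,@,@,@@
t=6: @,@,@@,@,@,@@,
t=7: ,@,@@,@,@,@@,@
t=8: @,@@,@,@,@@,@,
t=9: ,@@,@,@,@@,@,@
t=10: @@,@,@,@@,@,@,

0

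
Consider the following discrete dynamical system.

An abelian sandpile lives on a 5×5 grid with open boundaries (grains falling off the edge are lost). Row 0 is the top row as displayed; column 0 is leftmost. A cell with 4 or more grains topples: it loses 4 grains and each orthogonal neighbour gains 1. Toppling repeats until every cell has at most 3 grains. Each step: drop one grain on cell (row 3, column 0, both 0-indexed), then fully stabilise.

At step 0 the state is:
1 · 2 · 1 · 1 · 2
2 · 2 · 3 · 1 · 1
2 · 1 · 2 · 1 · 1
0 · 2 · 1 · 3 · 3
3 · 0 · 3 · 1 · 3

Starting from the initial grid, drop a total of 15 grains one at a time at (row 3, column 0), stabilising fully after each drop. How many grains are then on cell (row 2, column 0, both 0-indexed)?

2

gen 0: 1 · 2 · 1 · 1 · 2
2 · 2 · 3 · 1 · 1
2 · 1 · 2 · 1 · 1
0 · 2 · 1 · 3 · 3
3 · 0 · 3 · 1 · 3
gen 1: 1 · 2 · 1 · 1 · 2
2 · 2 · 3 · 1 · 1
2 · 1 · 2 · 1 · 1
1 · 2 · 1 · 3 · 3
3 · 0 · 3 · 1 · 3
gen 2: 1 · 2 · 1 · 1 · 2
2 · 2 · 3 · 1 · 1
2 · 1 · 2 · 1 · 1
2 · 2 · 1 · 3 · 3
3 · 0 · 3 · 1 · 3
gen 3: 1 · 2 · 1 · 1 · 2
2 · 2 · 3 · 1 · 1
2 · 1 · 2 · 1 · 1
3 · 2 · 1 · 3 · 3
3 · 0 · 3 · 1 · 3
gen 4: 1 · 2 · 1 · 1 · 2
2 · 2 · 3 · 1 · 1
3 · 1 · 2 · 1 · 1
1 · 3 · 1 · 3 · 3
0 · 1 · 3 · 1 · 3
gen 5: 1 · 2 · 1 · 1 · 2
2 · 2 · 3 · 1 · 1
3 · 1 · 2 · 1 · 1
2 · 3 · 1 · 3 · 3
0 · 1 · 3 · 1 · 3
gen 6: 1 · 2 · 1 · 1 · 2
2 · 2 · 3 · 1 · 1
3 · 1 · 2 · 1 · 1
3 · 3 · 1 · 3 · 3
0 · 1 · 3 · 1 · 3
gen 7: 1 · 2 · 1 · 1 · 2
3 · 2 · 3 · 1 · 1
0 · 3 · 2 · 1 · 1
2 · 0 · 2 · 3 · 3
1 · 2 · 3 · 1 · 3
gen 8: 1 · 2 · 1 · 1 · 2
3 · 2 · 3 · 1 · 1
0 · 3 · 2 · 1 · 1
3 · 0 · 2 · 3 · 3
1 · 2 · 3 · 1 · 3
gen 9: 1 · 2 · 1 · 1 · 2
3 · 2 · 3 · 1 · 1
1 · 3 · 2 · 1 · 1
0 · 1 · 2 · 3 · 3
2 · 2 · 3 · 1 · 3
gen 10: 1 · 2 · 1 · 1 · 2
3 · 2 · 3 · 1 · 1
1 · 3 · 2 · 1 · 1
1 · 1 · 2 · 3 · 3
2 · 2 · 3 · 1 · 3
gen 11: 1 · 2 · 1 · 1 · 2
3 · 2 · 3 · 1 · 1
1 · 3 · 2 · 1 · 1
2 · 1 · 2 · 3 · 3
2 · 2 · 3 · 1 · 3
gen 12: 1 · 2 · 1 · 1 · 2
3 · 2 · 3 · 1 · 1
1 · 3 · 2 · 1 · 1
3 · 1 · 2 · 3 · 3
2 · 2 · 3 · 1 · 3
gen 13: 1 · 2 · 1 · 1 · 2
3 · 2 · 3 · 1 · 1
2 · 3 · 2 · 1 · 1
0 · 2 · 2 · 3 · 3
3 · 2 · 3 · 1 · 3
gen 14: 1 · 2 · 1 · 1 · 2
3 · 2 · 3 · 1 · 1
2 · 3 · 2 · 1 · 1
1 · 2 · 2 · 3 · 3
3 · 2 · 3 · 1 · 3
gen 15: 1 · 2 · 1 · 1 · 2
3 · 2 · 3 · 1 · 1
2 · 3 · 2 · 1 · 1
2 · 2 · 2 · 3 · 3
3 · 2 · 3 · 1 · 3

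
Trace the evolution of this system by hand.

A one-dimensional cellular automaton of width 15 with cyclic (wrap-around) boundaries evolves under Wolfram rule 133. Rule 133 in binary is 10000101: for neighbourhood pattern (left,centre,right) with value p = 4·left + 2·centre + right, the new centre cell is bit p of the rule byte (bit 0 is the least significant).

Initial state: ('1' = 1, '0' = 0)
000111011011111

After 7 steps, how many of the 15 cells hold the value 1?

step 0: 000111011011111
step 1: 010010000001110
step 2: 010010111100100
step 3: 010010011000101
step 4: 010010000010101
step 5: 010010111010101
step 6: 010010010010101
step 7: 010010010010101

6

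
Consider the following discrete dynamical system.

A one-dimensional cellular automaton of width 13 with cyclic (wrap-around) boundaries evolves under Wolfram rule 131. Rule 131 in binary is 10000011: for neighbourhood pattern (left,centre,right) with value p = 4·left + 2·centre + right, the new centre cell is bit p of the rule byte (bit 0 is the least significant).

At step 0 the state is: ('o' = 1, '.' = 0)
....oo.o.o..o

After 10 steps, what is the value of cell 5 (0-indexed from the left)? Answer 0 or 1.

0

gen 0: ....oo.o.o..o
gen 1: .ooo.......o.
gen 2: o.o..oooooo..
gen 3: ....o.oooo..o
gen 4: .ooo...oo..o.
gen 5: o.o..oo...o..
gen 6: ....o...oo..o
gen 7: .ooo..oo...o.
gen 8: o.o..o...oo..
gen 9: ....o..oo...o
gen 10: .ooo..o...oo.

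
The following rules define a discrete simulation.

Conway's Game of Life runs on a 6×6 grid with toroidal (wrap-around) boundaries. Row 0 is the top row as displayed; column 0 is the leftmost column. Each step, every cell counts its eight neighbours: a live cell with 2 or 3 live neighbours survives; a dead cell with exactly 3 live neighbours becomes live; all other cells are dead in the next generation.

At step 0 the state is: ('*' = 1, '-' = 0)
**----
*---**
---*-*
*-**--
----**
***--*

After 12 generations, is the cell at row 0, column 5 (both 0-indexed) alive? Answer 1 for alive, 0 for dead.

1

k=0  **----
*---**
---*-*
*-**--
----**
***--*
k=1  --*-*-
-*--*-
-***--
*-**--
----*-
--*-*-
k=2  -**-**
-*--*-
*---*-
----*-
-**-**
----**
k=3  -**---
-**-*-
---**-
**--*-
*-----
------
k=4  -***--
-*--*-
*---*-
**-**-
**---*
-*----
k=5  **-*--
**--**
*-*-*-
--***-
----**
------
k=6  -**-*-
----*-
*-*---
-**---
----**
*---**
k=7  **--*-
--*--*
--**--
****-*
-*-**-
**----
k=8  --*---
*-*-**
-----*
*----*
---**-
---**-
k=9  -**---
**-***
-*----
*----*
---*--
--*-*-
k=10  ------
---***
-**---
*-----
---***
-**---
k=11  --***-
--***-
******
******
******
--***-
k=12  -*---*
*-----
------
------
------
*-----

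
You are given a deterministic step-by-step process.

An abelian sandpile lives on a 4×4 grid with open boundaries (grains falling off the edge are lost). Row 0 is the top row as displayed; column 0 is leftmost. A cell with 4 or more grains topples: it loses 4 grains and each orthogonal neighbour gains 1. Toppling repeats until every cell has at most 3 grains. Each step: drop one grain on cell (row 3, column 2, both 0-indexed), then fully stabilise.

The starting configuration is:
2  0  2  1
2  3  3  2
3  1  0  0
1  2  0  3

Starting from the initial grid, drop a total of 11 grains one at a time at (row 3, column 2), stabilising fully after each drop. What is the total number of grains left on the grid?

t=0: 2  0  2  1
2  3  3  2
3  1  0  0
1  2  0  3
t=1: 2  0  2  1
2  3  3  2
3  1  0  0
1  2  1  3
t=2: 2  0  2  1
2  3  3  2
3  1  0  0
1  2  2  3
t=3: 2  0  2  1
2  3  3  2
3  1  0  0
1  2  3  3
t=4: 2  0  2  1
2  3  3  2
3  1  1  1
1  3  1  0
t=5: 2  0  2  1
2  3  3  2
3  1  1  1
1  3  2  0
t=6: 2  0  2  1
2  3  3  2
3  1  1  1
1  3  3  0
t=7: 2  0  2  1
2  3  3  2
3  2  2  1
2  0  1  1
t=8: 2  0  2  1
2  3  3  2
3  2  2  1
2  0  2  1
t=9: 2  0  2  1
2  3  3  2
3  2  2  1
2  0  3  1
t=10: 2  0  2  1
2  3  3  2
3  2  3  1
2  1  0  2
t=11: 2  0  2  1
2  3  3  2
3  2  3  1
2  1  1  2

30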